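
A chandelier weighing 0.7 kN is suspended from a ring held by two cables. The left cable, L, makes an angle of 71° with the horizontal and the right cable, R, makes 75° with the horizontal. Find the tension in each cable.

ΣF_x = 0: −T_L·cos71° + T_R·cos75° = 0 → T_R = 1.2579·T_L.
ΣF_y = 0: T_L·sin71° + T_R·sin75° = 0.7.
Substitute: T_L·(0.945519 + 1.2579·0.965926) = 0.7 → T_L = 0.32399 ≈ 0.3240 kN.
Then T_R = 1.2579 × 0.32399 = 0.4075 kN.

T_L = 0.3240 kN, T_R = 0.4075 kN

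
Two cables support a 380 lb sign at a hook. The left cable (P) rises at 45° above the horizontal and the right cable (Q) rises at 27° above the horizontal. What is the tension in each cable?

ΣF_x = 0: −T_P·cos45° + T_Q·cos27° = 0 → T_Q = 0.793604·T_P.
ΣF_y = 0: T_P·sin45° + T_Q·sin27° = 380.
Substitute: T_P·(0.707107 + 0.793604·0.45399) = 380 → T_P = 356.007 ≈ 356.0 lb.
Then T_Q = 0.793604 × 356.007 = 282.5 lb.

T_P = 356.0 lb, T_Q = 282.5 lb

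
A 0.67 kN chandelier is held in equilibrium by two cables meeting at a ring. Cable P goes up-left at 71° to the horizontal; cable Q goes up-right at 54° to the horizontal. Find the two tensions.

T_P = 0.4808 kN, T_Q = 0.2663 kN

ΣF_x = 0: −T_P·cos71° + T_Q·cos54° = 0 → T_Q = 0.55389·T_P.
ΣF_y = 0: T_P·sin71° + T_Q·sin54° = 0.67.
Substitute: T_P·(0.945519 + 0.55389·0.809017) = 0.67 → T_P = 0.48076 ≈ 0.4808 kN.
Then T_Q = 0.55389 × 0.48076 = 0.2663 kN.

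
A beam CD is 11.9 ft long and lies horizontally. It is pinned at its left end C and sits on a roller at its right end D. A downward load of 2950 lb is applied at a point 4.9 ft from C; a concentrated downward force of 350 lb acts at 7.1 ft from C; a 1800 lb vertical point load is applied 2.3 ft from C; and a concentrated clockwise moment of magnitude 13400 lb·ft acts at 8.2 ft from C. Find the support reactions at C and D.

C_x = 0, C_y = 2203 lb, D_y = 2897 lb

Taking moments about C: D_y·11.9 − 2950·4.9 − 350·7.1 − 1800·2.3 − 13400 = 0 → D_y = 34480/11.9 = 2897.48 ≈ 2897 lb.
ΣF_y = 0: C_y + 2897.48 − 2950 − 350 − 1800 = 0 → C_y = 2203 lb.
ΣF_x = 0: no horizontal applied forces, so C_x = 0.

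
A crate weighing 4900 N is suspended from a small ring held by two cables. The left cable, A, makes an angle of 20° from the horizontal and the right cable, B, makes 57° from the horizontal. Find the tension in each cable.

T_A = 2739 N, T_B = 4726 N

ΣF_x = 0: −T_A·cos20° + T_B·cos57° = 0 → T_B = 1.72535·T_A.
ΣF_y = 0: T_A·sin20° + T_B·sin57° = 4900.
Substitute: T_A·(0.34202 + 1.72535·0.838671) = 4900 → T_A = 2738.93 ≈ 2739 N.
Then T_B = 1.72535 × 2738.93 = 4726 N.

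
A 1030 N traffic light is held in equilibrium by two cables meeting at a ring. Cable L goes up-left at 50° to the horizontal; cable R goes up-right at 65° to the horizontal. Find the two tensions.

ΣF_x = 0: −T_L·cos50° + T_R·cos65° = 0 → T_R = 1.52097·T_L.
ΣF_y = 0: T_L·sin50° + T_R·sin65° = 1030.
Substitute: T_L·(0.766044 + 1.52097·0.906308) = 1030 → T_L = 480.296 ≈ 480.3 N.
Then T_R = 1.52097 × 480.296 = 730.5 N.

T_L = 480.3 N, T_R = 730.5 N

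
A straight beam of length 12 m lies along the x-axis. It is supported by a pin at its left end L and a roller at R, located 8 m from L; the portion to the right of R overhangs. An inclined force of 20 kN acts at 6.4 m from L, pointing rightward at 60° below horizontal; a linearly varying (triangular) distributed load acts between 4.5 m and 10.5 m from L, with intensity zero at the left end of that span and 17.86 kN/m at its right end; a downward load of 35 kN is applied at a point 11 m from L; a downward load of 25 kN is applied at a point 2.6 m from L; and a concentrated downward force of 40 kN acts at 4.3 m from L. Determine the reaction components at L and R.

L_x = -10.00 kN, L_y = 22.37 kN, R_y = 148.5 kN

Resultant of the triangular load: ½ × 17.86 × 6 = 53.58 kN, acting at 8.5 m from L (one-third of the span from the peak).
Moments about L: R_y·8 − 20·sin60°·6.4 − (½·17.86·6)·8.5 − 35·11 − 25·2.6 − 40·4.3 = 0 → R_y = 1188.28/8 = 148.535 ≈ 148.5 kN.
ΣF_y = 0: L_y + 148.535 − 20·sin60° − ½·17.86·6 − 35 − 25 − 40 = 0 → L_y = 22.37 kN.
ΣF_x = 0: L_x + 20·cos60° = 0 → L_x = -10.00 kN.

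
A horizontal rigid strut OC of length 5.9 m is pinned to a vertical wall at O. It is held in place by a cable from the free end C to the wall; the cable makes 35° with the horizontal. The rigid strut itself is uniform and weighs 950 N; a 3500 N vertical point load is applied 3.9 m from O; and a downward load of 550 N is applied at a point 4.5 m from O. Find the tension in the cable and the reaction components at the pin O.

ΣM about O: T·sin35°·5.9 − 950·2.95 − 3500·3.9 − 550·4.5 = 0 → T = 18927.5/(5.9·0.573576) = 5593.07 ≈ 5593 N.
ΣF_x = 0: O_x − T·cos35° = 0 → O_x = 5593.07 × 0.819152 = 4582 N.
ΣF_y = 0: O_y + T·sin35° − 950 − 3500 − 550 = 0 → O_y = 5000 − 5593.07 × 0.573576 = 1792 N.

T = 5593 N, O_x = 4582 N, O_y = 1792 N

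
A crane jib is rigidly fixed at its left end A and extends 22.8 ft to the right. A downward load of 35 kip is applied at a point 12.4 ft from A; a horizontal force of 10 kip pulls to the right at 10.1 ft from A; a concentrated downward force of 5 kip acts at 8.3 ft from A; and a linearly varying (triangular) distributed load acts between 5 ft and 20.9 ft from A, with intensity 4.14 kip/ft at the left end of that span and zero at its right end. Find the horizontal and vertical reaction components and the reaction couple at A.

A_x = -10.00 kip, A_y = 72.91 kip, M_A = 814.5 kip·ft

Resultant of the triangular load: ½ × 4.14 × 15.9 = 32.913 kip, acting at 10.3 ft from A (one-third of the span from the peak).
ΣF_x = 0: A_x + 10 = 0 → A_x = -10.00 kip.
ΣF_y = 0: A_y − 35 − 5 − ½·4.14·15.9 = 0 → A_y = 72.91 kip.
ΣM about A: M_A − 35·12.4 − 5·8.3 − (½·4.14·15.9)·10.3 = 0 → M_A = 814.5 kip·ft.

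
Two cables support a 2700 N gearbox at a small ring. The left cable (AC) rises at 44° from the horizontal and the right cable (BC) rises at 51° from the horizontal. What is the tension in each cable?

T_AC = 1706 N, T_BC = 1950 N

ΣF_x = 0: −T_AC·cos44° + T_BC·cos51° = 0 → T_BC = 1.14304·T_AC.
ΣF_y = 0: T_AC·sin44° + T_BC·sin51° = 2700.
Substitute: T_AC·(0.694658 + 1.14304·0.777146) = 2700 → T_AC = 1705.66 ≈ 1706 N.
Then T_BC = 1.14304 × 1705.66 = 1950 N.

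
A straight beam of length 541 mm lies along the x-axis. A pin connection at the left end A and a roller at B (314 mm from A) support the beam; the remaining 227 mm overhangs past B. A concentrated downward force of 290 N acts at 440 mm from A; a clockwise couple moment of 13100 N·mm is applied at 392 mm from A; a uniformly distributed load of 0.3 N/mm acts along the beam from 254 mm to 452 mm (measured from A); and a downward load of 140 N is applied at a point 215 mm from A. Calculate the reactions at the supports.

A_x = 0, A_y = -121.3 N, B_y = 610.7 N

Resultant of the distributed load: 0.3 × 198 = 59.4 N at 353 mm from A.
Moments about A: B_y·314 − 290·440 − 13100 − (0.3·198)·353 − 140·215 = 0 → B_y = 191768.2/314 = 610.727 ≈ 610.7 N.
ΣF_y = 0: A_y + 610.727 − 290 − 0.3·198 − 140 = 0 → A_y = -121.3 N.
ΣF_x = 0: no horizontal applied forces, so A_x = 0.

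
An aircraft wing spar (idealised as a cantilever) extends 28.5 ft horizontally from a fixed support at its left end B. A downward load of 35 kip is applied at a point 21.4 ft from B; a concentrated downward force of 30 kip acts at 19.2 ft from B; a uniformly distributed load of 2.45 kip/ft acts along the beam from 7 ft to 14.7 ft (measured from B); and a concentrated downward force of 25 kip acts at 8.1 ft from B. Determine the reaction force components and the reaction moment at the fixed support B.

Resultant of the distributed load: 2.45 × 7.7 = 18.865 kip at 10.85 ft from B.
ΣF_x = 0: B_x = 0.
ΣF_y = 0: B_y − 35 − 30 − 2.45·7.7 − 25 = 0 → B_y = 108.9 kip.
ΣM about B: M_B − 35·21.4 − 30·19.2 − (2.45·7.7)·10.85 − 25·8.1 = 0 → M_B = 1732 kip·ft.

B_x = 0, B_y = 108.9 kip, M_B = 1732 kip·ft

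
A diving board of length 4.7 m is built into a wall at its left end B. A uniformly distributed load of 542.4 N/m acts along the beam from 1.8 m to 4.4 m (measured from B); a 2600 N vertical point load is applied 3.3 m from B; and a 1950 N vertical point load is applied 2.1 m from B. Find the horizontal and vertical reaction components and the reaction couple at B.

B_x = 0, B_y = 5960 N, M_B = 17050 N·m

Resultant of the distributed load: 542.4 × 2.6 = 1410.24 N at 3.1 m from B.
ΣF_x = 0: B_x = 0.
ΣF_y = 0: B_y − 542.4·2.6 − 2600 − 1950 = 0 → B_y = 5960 N.
ΣM about B: M_B − (542.4·2.6)·3.1 − 2600·3.3 − 1950·2.1 = 0 → M_B = 17050 N·m.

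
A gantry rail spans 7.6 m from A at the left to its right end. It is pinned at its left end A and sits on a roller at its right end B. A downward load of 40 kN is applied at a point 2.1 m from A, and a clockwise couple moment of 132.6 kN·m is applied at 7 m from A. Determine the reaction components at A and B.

Moments about A: B_y·7.6 − 40·2.1 − 132.6 = 0 → B_y = 216.6/7.6 = 28.50 kN.
ΣF_y = 0: A_y + 28.5 − 40 = 0 → A_y = 11.50 kN.
ΣF_x = 0: no horizontal applied forces, so A_x = 0.

A_x = 0, A_y = 11.50 kN, B_y = 28.50 kN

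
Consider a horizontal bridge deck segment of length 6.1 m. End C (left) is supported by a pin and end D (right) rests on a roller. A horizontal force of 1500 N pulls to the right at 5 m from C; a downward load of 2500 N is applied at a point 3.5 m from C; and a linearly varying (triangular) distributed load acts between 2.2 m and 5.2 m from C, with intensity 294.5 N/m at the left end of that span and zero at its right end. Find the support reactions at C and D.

Resultant of the triangular load: ½ × 294.5 × 3 = 441.75 N, acting at 3.2 m from C (one-third of the span from the peak).
Taking moments about C: D_y·6.1 − 2500·3.5 − (½·294.5·3)·3.2 = 0 → D_y = 10163.6/6.1 = 1666.16 ≈ 1666 N.
ΣF_y = 0: C_y + 1666.16 − 2500 − ½·294.5·3 = 0 → C_y = 1276 N.
ΣF_x = 0: C_x + 1500 = 0 → C_x = -1500 N.

C_x = -1500 N, C_y = 1276 N, D_y = 1666 N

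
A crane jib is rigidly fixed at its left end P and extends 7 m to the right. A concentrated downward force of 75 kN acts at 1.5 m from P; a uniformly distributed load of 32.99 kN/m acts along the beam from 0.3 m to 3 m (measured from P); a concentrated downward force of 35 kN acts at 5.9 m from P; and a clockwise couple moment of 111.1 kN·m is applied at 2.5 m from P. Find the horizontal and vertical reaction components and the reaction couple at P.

Resultant of the distributed load: 32.99 × 2.7 = 89.073 kN at 1.65 m from P.
ΣF_x = 0: P_x = 0.
ΣF_y = 0: P_y − 75 − 32.99·2.7 − 35 = 0 → P_y = 199.1 kN.
ΣM about P: M_P − 75·1.5 − (32.99·2.7)·1.65 − 35·5.9 − 111.1 = 0 → M_P = 577.1 kN·m.

P_x = 0, P_y = 199.1 kN, M_P = 577.1 kN·m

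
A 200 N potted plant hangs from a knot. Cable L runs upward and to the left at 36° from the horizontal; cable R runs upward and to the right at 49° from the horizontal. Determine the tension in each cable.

T_L = 131.7 N, T_R = 162.4 N

ΣF_x = 0: −T_L·cos36° + T_R·cos49° = 0 → T_R = 1.23315·T_L.
ΣF_y = 0: T_L·sin36° + T_R·sin49° = 200.
Substitute: T_L·(0.587785 + 1.23315·0.75471) = 200 → T_L = 131.713 ≈ 131.7 N.
Then T_R = 1.23315 × 131.713 = 162.4 N.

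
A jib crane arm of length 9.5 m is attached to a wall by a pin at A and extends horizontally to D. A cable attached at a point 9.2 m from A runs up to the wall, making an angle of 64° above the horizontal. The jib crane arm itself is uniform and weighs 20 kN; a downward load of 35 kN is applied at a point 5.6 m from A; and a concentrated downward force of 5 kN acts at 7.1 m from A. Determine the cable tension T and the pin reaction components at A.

ΣM about A: T·sin64°·9.2 − 20·4.75 − 35·5.6 − 5·7.1 = 0 → T = 326.5/(9.2·0.898794) = 39.4853 ≈ 39.49 kN.
ΣF_x = 0: A_x − T·cos64° = 0 → A_x = 39.4853 × 0.438371 = 17.31 kN.
ΣF_y = 0: A_y + T·sin64° − 20 − 35 − 5 = 0 → A_y = 60 − 39.4853 × 0.898794 = 24.51 kN.

T = 39.49 kN, A_x = 17.31 kN, A_y = 24.51 kN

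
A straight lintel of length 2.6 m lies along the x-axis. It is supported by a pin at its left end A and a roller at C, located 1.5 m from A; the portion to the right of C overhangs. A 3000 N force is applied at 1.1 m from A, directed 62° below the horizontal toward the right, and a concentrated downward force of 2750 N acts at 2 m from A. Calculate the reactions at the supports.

A_x = -1408 N, A_y = -210.3 N, C_y = 5609 N

Taking moments about A: C_y·1.5 − 3000·sin62°·1.1 − 2750·2 = 0 → C_y = 8413.73/1.5 = 5609.15 ≈ 5609 N.
ΣF_y = 0: A_y + 5609.15 − 3000·sin62° − 2750 = 0 → A_y = -210.3 N.
ΣF_x = 0: A_x + 3000·cos62° = 0 → A_x = -1408 N.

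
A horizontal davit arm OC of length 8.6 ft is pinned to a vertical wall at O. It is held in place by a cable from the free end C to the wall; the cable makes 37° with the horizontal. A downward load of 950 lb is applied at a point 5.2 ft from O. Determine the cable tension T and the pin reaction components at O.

T = 954.5 lb, O_x = 762.3 lb, O_y = 375.6 lb

ΣM about O: T·sin37°·8.6 − 950·5.2 = 0 → T = 4940/(8.6·0.601815) = 954.477 ≈ 954.5 lb.
ΣF_x = 0: O_x − T·cos37° = 0 → O_x = 954.477 × 0.798636 = 762.3 lb.
ΣF_y = 0: O_y + T·sin37° − 950 = 0 → O_y = 950 − 954.477 × 0.601815 = 375.6 lb.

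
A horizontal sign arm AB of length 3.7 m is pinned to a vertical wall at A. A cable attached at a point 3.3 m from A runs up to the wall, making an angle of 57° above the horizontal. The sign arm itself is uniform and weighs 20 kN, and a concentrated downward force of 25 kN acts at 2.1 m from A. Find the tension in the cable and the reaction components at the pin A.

ΣM about A: T·sin57°·3.3 − 20·1.85 − 25·2.1 = 0 → T = 89.5/(3.3·0.838671) = 32.3383 ≈ 32.34 kN.
ΣF_x = 0: A_x − T·cos57° = 0 → A_x = 32.3383 × 0.544639 = 17.61 kN.
ΣF_y = 0: A_y + T·sin57° − 20 − 25 = 0 → A_y = 45 − 32.3383 × 0.838671 = 17.88 kN.

T = 32.34 kN, A_x = 17.61 kN, A_y = 17.88 kN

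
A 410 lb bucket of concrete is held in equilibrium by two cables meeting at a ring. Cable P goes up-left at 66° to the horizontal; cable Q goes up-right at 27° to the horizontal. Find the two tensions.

ΣF_x = 0: −T_P·cos66° + T_Q·cos27° = 0 → T_Q = 0.456491·T_P.
ΣF_y = 0: T_P·sin66° + T_Q·sin27° = 410.
Substitute: T_P·(0.913545 + 0.456491·0.45399) = 410 → T_P = 365.814 ≈ 365.8 lb.
Then T_Q = 0.456491 × 365.814 = 167.0 lb.

T_P = 365.8 lb, T_Q = 167.0 lb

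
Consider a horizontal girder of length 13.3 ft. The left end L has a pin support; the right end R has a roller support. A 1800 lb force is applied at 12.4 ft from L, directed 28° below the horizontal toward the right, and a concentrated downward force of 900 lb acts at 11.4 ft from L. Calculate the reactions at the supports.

Moments about L: R_y·13.3 − 1800·sin28°·12.4 − 900·11.4 = 0 → R_y = 20738.6/13.3 = 1559.29 ≈ 1559 lb.
ΣF_y = 0: L_y + 1559.29 − 1800·sin28° − 900 = 0 → L_y = 185.8 lb.
ΣF_x = 0: L_x + 1800·cos28° = 0 → L_x = -1589 lb.

L_x = -1589 lb, L_y = 185.8 lb, R_y = 1559 lb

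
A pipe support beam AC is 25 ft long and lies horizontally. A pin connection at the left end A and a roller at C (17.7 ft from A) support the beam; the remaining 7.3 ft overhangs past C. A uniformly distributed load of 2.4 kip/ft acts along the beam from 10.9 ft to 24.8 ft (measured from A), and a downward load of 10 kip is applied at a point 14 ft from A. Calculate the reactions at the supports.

Resultant of the distributed load: 2.4 × 13.9 = 33.36 kip at 17.85 ft from A.
Taking moments about A: C_y·17.7 − (2.4·13.9)·17.85 − 10·14 = 0 → C_y = 735.476/17.7 = 41.5523 ≈ 41.55 kip.
ΣF_y = 0: A_y + 41.5523 − 2.4·13.9 − 10 = 0 → A_y = 1.808 kip.
ΣF_x = 0: no horizontal applied forces, so A_x = 0.

A_x = 0, A_y = 1.808 kip, C_y = 41.55 kip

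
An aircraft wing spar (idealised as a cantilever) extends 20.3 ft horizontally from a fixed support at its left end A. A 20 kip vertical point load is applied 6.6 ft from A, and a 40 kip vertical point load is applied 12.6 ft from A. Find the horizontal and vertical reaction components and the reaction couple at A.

A_x = 0, A_y = 60.00 kip, M_A = 636.0 kip·ft

ΣF_x = 0: A_x = 0.
ΣF_y = 0: A_y − 20 − 40 = 0 → A_y = 60.00 kip.
ΣM about A: M_A − 20·6.6 − 40·12.6 = 0 → M_A = 636.0 kip·ft.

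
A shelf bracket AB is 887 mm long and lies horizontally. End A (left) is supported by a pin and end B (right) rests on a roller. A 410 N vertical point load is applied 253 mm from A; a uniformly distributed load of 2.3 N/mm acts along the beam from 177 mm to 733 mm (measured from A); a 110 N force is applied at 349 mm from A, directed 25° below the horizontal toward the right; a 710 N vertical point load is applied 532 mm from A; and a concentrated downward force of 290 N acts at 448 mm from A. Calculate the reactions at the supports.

Resultant of the distributed load: 2.3 × 556 = 1278.8 N at 455 mm from A.
Taking moments about A: B_y·887 − 410·253 − (2.3·556)·455 − 110·sin25°·349 − 710·532 − 290·448 = 0 → B_y = 1209450/887 = 1363.53 ≈ 1364 N.
ΣF_y = 0: A_y + 1363.53 − 410 − 2.3·556 − 110·sin25° − 710 − 290 = 0 → A_y = 1372 N.
ΣF_x = 0: A_x + 110·cos25° = 0 → A_x = -99.69 N.

A_x = -99.69 N, A_y = 1372 N, B_y = 1364 N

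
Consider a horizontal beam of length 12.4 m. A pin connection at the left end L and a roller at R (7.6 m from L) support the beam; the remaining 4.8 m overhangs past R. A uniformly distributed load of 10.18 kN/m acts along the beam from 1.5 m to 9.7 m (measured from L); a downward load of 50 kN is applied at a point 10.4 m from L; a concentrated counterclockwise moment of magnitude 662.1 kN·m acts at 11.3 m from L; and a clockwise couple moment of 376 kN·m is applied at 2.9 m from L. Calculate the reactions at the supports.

L_x = 0, L_y = 41.19 kN, R_y = 92.28 kN

Resultant of the distributed load: 10.18 × 8.2 = 83.476 kN at 5.6 m from L.
ΣM about L: R_y·7.6 − (10.18·8.2)·5.6 − 50·10.4 + 662.1 − 376 = 0 → R_y = 701.3656/7.6 = 92.2849 ≈ 92.28 kN.
ΣF_y = 0: L_y + 92.2849 − 10.18·8.2 − 50 = 0 → L_y = 41.19 kN.
ΣF_x = 0: no horizontal applied forces, so L_x = 0.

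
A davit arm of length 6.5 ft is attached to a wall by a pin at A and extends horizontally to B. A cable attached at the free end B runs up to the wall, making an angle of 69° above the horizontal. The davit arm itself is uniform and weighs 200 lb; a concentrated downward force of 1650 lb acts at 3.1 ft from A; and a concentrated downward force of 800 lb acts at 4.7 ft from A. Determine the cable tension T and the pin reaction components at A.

ΣM about A: T·sin69°·6.5 − 200·3.25 − 1650·3.1 − 800·4.7 = 0 → T = 9525/(6.5·0.93358) = 1569.64 ≈ 1570 lb.
ΣF_x = 0: A_x − T·cos69° = 0 → A_x = 1569.64 × 0.358368 = 562.5 lb.
ΣF_y = 0: A_y + T·sin69° − 200 − 1650 − 800 = 0 → A_y = 2650 − 1569.64 × 0.93358 = 1185 lb.

T = 1570 lb, A_x = 562.5 lb, A_y = 1185 lb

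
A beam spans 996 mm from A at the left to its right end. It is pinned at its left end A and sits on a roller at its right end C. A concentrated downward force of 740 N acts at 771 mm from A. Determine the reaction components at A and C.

ΣM about A: C_y·996 − 740·771 = 0 → C_y = 570540/996 = 572.831 ≈ 572.8 N.
ΣF_y = 0: A_y + 572.831 − 740 = 0 → A_y = 167.2 N.
ΣF_x = 0: no horizontal applied forces, so A_x = 0.

A_x = 0, A_y = 167.2 N, C_y = 572.8 N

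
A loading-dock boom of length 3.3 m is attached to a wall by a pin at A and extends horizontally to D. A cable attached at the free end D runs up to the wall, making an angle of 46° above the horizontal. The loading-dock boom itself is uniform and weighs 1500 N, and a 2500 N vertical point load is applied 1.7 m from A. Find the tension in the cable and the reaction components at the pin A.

ΣM about A: T·sin46°·3.3 − 1500·1.65 − 2500·1.7 = 0 → T = 6725/(3.3·0.71934) = 2832.98 ≈ 2833 N.
ΣF_x = 0: A_x − T·cos46° = 0 → A_x = 2832.98 × 0.694658 = 1968 N.
ΣF_y = 0: A_y + T·sin46° − 1500 − 2500 = 0 → A_y = 4000 − 2832.98 × 0.71934 = 1962 N.

T = 2833 N, A_x = 1968 N, A_y = 1962 N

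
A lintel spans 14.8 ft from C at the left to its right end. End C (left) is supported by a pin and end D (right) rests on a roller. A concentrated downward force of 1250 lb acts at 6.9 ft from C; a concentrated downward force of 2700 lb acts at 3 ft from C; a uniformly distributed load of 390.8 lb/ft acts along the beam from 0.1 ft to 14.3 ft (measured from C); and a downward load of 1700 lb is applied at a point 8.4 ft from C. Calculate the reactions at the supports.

C_x = 0, C_y = 6405 lb, D_y = 4795 lb

Resultant of the distributed load: 390.8 × 14.2 = 5549.36 lb at 7.2 ft from C.
Taking moments about C: D_y·14.8 − 1250·6.9 − 2700·3 − (390.8·14.2)·7.2 − 1700·8.4 = 0 → D_y = 70960.392/14.8 = 4794.62 ≈ 4795 lb.
ΣF_y = 0: C_y + 4794.62 − 1250 − 2700 − 390.8·14.2 − 1700 = 0 → C_y = 6405 lb.
ΣF_x = 0: no horizontal applied forces, so C_x = 0.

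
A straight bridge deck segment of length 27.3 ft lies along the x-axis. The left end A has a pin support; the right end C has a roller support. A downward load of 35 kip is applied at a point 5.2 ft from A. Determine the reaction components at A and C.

Taking moments about A: C_y·27.3 − 35·5.2 = 0 → C_y = 182/27.3 = 6.66667 ≈ 6.667 kip.
ΣF_y = 0: A_y + 6.66667 − 35 = 0 → A_y = 28.33 kip.
ΣF_x = 0: no horizontal applied forces, so A_x = 0.

A_x = 0, A_y = 28.33 kip, C_y = 6.667 kip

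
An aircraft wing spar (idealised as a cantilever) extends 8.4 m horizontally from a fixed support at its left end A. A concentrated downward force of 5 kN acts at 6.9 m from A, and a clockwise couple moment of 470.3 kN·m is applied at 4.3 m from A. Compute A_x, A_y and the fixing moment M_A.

ΣF_x = 0: A_x = 0.
ΣF_y = 0: A_y − 5 = 0 → A_y = 5.000 kN.
ΣM about A: M_A − 5·6.9 − 470.3 = 0 → M_A = 504.8 kN·m.

A_x = 0, A_y = 5.000 kN, M_A = 504.8 kN·m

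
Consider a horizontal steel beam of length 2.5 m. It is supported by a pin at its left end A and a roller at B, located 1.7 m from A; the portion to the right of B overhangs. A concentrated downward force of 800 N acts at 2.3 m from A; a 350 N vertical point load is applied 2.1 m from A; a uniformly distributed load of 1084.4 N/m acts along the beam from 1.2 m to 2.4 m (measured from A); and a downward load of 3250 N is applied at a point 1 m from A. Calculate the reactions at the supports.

Resultant of the distributed load: 1084.4 × 1.2 = 1301.28 N at 1.8 m from A.
Taking moments about A: B_y·1.7 − 800·2.3 − 350·2.1 − (1084.4·1.2)·1.8 − 3250·1 = 0 → B_y = 8167.304/1.7 = 4804.3 ≈ 4804 N.
ΣF_y = 0: A_y + 4804.3 − 800 − 350 − 1084.4·1.2 − 3250 = 0 → A_y = 897.0 N.
ΣF_x = 0: no horizontal applied forces, so A_x = 0.

A_x = 0, A_y = 897.0 N, B_y = 4804 N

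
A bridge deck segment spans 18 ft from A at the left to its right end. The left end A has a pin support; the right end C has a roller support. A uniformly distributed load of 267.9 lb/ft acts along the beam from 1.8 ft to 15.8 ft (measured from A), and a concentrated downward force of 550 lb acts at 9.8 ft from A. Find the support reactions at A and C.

A_x = 0, A_y = 2168 lb, C_y = 2133 lb

Resultant of the distributed load: 267.9 × 14 = 3750.6 lb at 8.8 ft from A.
Moments about A: C_y·18 − (267.9·14)·8.8 − 550·9.8 = 0 → C_y = 38395.28/18 = 2133.07 ≈ 2133 lb.
ΣF_y = 0: A_y + 2133.07 − 267.9·14 − 550 = 0 → A_y = 2168 lb.
ΣF_x = 0: no horizontal applied forces, so A_x = 0.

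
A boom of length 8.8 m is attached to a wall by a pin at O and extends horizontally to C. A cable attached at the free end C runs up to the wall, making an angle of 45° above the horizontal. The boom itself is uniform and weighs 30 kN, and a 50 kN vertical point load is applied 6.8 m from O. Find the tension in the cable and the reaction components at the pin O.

T = 75.85 kN, O_x = 53.64 kN, O_y = 26.36 kN

ΣM about O: T·sin45°·8.8 − 30·4.4 − 50·6.8 = 0 → T = 472/(8.8·0.707107) = 75.8532 ≈ 75.85 kN.
ΣF_x = 0: O_x − T·cos45° = 0 → O_x = 75.8532 × 0.707107 = 53.64 kN.
ΣF_y = 0: O_y + T·sin45° − 30 − 50 = 0 → O_y = 80 − 75.8532 × 0.707107 = 26.36 kN.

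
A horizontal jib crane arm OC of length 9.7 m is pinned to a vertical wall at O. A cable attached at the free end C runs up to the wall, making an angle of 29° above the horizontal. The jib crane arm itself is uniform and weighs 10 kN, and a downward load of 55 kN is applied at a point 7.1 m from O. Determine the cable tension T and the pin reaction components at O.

ΣM about O: T·sin29°·9.7 − 10·4.85 − 55·7.1 = 0 → T = 439/(9.7·0.48481) = 93.3515 ≈ 93.35 kN.
ΣF_x = 0: O_x − T·cos29° = 0 → O_x = 93.3515 × 0.87462 = 81.65 kN.
ΣF_y = 0: O_y + T·sin29° − 10 − 55 = 0 → O_y = 65 − 93.3515 × 0.48481 = 19.74 kN.

T = 93.35 kN, O_x = 81.65 kN, O_y = 19.74 kN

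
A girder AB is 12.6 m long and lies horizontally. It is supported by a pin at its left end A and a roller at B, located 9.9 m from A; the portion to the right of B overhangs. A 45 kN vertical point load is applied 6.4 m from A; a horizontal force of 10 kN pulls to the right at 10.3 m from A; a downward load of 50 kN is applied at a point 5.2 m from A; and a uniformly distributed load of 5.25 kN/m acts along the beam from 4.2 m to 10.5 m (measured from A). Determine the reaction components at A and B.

Resultant of the distributed load: 5.25 × 6.3 = 33.075 kN at 7.35 m from A.
ΣM about A: B_y·9.9 − 45·6.4 − 50·5.2 − (5.25·6.3)·7.35 = 0 → B_y = 791.10125/9.9 = 79.9092 ≈ 79.91 kN.
ΣF_y = 0: A_y + 79.9092 − 45 − 50 − 5.25·6.3 = 0 → A_y = 48.17 kN.
ΣF_x = 0: A_x + 10 = 0 → A_x = -10.00 kN.

A_x = -10.00 kN, A_y = 48.17 kN, B_y = 79.91 kN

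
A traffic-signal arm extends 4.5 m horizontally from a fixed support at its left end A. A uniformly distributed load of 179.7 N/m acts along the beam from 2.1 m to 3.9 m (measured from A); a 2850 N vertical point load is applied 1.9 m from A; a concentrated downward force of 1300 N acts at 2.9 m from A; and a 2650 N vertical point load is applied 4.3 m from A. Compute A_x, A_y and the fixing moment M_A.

A_x = 0, A_y = 7123 N, M_A = 21550 N·m

Resultant of the distributed load: 179.7 × 1.8 = 323.46 N at 3 m from A.
ΣF_x = 0: A_x = 0.
ΣF_y = 0: A_y − 179.7·1.8 − 2850 − 1300 − 2650 = 0 → A_y = 7123 N.
ΣM about A: M_A − (179.7·1.8)·3 − 2850·1.9 − 1300·2.9 − 2650·4.3 = 0 → M_A = 21550 N·m.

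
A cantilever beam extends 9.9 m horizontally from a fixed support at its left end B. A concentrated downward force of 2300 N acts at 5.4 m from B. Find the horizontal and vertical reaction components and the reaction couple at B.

ΣF_x = 0: B_x = 0.
ΣF_y = 0: B_y − 2300 = 0 → B_y = 2300 N.
ΣM about B: M_B − 2300·5.4 = 0 → M_B = 12420 N·m.

B_x = 0, B_y = 2300 N, M_B = 12420 N·m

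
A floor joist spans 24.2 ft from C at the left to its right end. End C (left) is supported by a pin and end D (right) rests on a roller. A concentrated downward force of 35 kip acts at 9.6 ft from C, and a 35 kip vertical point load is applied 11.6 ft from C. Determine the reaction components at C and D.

Moments about C: D_y·24.2 − 35·9.6 − 35·11.6 = 0 → D_y = 742/24.2 = 30.6612 ≈ 30.66 kip.
ΣF_y = 0: C_y + 30.6612 − 35 − 35 = 0 → C_y = 39.34 kip.
ΣF_x = 0: no horizontal applied forces, so C_x = 0.

C_x = 0, C_y = 39.34 kip, D_y = 30.66 kip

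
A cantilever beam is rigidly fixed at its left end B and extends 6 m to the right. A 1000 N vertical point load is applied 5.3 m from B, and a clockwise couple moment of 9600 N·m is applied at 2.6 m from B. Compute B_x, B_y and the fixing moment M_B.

B_x = 0, B_y = 1000 N, M_B = 14900 N·m

ΣF_x = 0: B_x = 0.
ΣF_y = 0: B_y − 1000 = 0 → B_y = 1000 N.
ΣM about B: M_B − 1000·5.3 − 9600 = 0 → M_B = 14900 N·m.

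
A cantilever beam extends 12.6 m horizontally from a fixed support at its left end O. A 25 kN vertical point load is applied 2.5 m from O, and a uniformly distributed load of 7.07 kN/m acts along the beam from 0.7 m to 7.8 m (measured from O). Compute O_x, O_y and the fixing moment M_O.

Resultant of the distributed load: 7.07 × 7.1 = 50.197 kN at 4.25 m from O.
ΣF_x = 0: O_x = 0.
ΣF_y = 0: O_y − 25 − 7.07·7.1 = 0 → O_y = 75.20 kN.
ΣM about O: M_O − 25·2.5 − (7.07·7.1)·4.25 = 0 → M_O = 275.8 kN·m.

O_x = 0, O_y = 75.20 kN, M_O = 275.8 kN·m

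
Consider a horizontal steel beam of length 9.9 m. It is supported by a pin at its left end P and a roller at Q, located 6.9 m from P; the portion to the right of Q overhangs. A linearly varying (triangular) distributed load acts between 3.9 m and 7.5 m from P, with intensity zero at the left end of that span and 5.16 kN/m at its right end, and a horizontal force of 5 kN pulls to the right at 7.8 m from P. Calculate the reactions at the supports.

P_x = -5.000 kN, P_y = 0.8077 kN, Q_y = 8.480 kN

Resultant of the triangular load: ½ × 5.16 × 3.6 = 9.288 kN, acting at 6.3 m from P (one-third of the span from the peak).
Taking moments about P: Q_y·6.9 − (½·5.16·3.6)·6.3 = 0 → Q_y = 58.5144/6.9 = 8.48035 ≈ 8.480 kN.
ΣF_y = 0: P_y + 8.48035 − ½·5.16·3.6 = 0 → P_y = 0.8077 kN.
ΣF_x = 0: P_x + 5 = 0 → P_x = -5.000 kN.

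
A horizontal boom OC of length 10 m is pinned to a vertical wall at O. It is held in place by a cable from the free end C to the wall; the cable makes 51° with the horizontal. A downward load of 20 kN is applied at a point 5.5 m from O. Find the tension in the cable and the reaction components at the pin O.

ΣM about O: T·sin51°·10 − 20·5.5 = 0 → T = 110/(10·0.777146) = 14.1544 ≈ 14.15 kN.
ΣF_x = 0: O_x − T·cos51° = 0 → O_x = 14.1544 × 0.62932 = 8.908 kN.
ΣF_y = 0: O_y + T·sin51° − 20 = 0 → O_y = 20 − 14.1544 × 0.777146 = 9.000 kN.

T = 14.15 kN, O_x = 8.908 kN, O_y = 9.000 kN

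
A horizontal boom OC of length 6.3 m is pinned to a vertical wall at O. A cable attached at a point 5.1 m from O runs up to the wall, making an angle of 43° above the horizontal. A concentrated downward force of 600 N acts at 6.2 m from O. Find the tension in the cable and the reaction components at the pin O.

T = 1070 N, O_x = 782.2 N, O_y = -129.4 N

ΣM about O: T·sin43°·5.1 − 600·6.2 = 0 → T = 3720/(5.1·0.681998) = 1069.52 ≈ 1070 N.
ΣF_x = 0: O_x − T·cos43° = 0 → O_x = 1069.52 × 0.731354 = 782.2 N.
ΣF_y = 0: O_y + T·sin43° − 600 = 0 → O_y = 600 − 1069.52 × 0.681998 = -129.4 N.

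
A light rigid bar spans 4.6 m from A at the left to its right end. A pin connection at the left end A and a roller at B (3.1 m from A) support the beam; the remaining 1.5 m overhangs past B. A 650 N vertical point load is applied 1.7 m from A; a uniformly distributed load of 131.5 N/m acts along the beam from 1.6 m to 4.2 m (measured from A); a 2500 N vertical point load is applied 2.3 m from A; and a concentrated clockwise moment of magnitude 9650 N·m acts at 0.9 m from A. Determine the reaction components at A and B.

Resultant of the distributed load: 131.5 × 2.6 = 341.9 N at 2.9 m from A.
Moments about A: B_y·3.1 − 650·1.7 − (131.5·2.6)·2.9 − 2500·2.3 − 9650 = 0 → B_y = 17496.51/3.1 = 5644.04 ≈ 5644 N.
ΣF_y = 0: A_y + 5644.04 − 650 − 131.5·2.6 − 2500 = 0 → A_y = -2152 N.
ΣF_x = 0: no horizontal applied forces, so A_x = 0.

A_x = 0, A_y = -2152 N, B_y = 5644 N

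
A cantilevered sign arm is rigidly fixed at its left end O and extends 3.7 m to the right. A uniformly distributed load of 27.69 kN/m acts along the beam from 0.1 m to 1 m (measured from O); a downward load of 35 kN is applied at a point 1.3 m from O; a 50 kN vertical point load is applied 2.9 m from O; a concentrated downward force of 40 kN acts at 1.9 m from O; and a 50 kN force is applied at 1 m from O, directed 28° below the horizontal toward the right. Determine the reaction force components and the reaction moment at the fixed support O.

Resultant of the distributed load: 27.69 × 0.9 = 24.921 kN at 0.55 m from O.
ΣF_x = 0: O_x + 50·cos28° = 0 → O_x = -44.15 kN.
ΣF_y = 0: O_y − 27.69·0.9 − 35 − 50 − 40 − 50·sin28° = 0 → O_y = 173.4 kN.
ΣM about O: M_O − (27.69·0.9)·0.55 − 35·1.3 − 50·2.9 − 40·1.9 − 50·sin28°·1 = 0 → M_O = 303.7 kN·m.

O_x = -44.15 kN, O_y = 173.4 kN, M_O = 303.7 kN·m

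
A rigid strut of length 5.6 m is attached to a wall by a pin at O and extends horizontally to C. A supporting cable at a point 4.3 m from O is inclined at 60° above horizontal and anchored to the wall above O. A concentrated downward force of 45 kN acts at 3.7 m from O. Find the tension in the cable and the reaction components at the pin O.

ΣM about O: T·sin60°·4.3 − 45·3.7 = 0 → T = 166.5/(4.3·0.866025) = 44.7111 ≈ 44.71 kN.
ΣF_x = 0: O_x − T·cos60° = 0 → O_x = 44.7111 × 0.5 = 22.36 kN.
ΣF_y = 0: O_y + T·sin60° − 45 = 0 → O_y = 45 − 44.7111 × 0.866025 = 6.279 kN.

T = 44.71 kN, O_x = 22.36 kN, O_y = 6.279 kN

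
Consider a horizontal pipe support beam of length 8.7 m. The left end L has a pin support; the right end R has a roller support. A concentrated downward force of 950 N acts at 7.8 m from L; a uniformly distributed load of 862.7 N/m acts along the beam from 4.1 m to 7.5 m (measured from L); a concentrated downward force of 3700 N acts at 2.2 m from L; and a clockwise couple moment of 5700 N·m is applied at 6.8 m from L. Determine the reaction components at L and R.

Resultant of the distributed load: 862.7 × 3.4 = 2933.18 N at 5.8 m from L.
Taking moments about L: R_y·8.7 − 950·7.8 − (862.7·3.4)·5.8 − 3700·2.2 − 5700 = 0 → R_y = 38262.444/8.7 = 4397.98 ≈ 4398 N.
ΣF_y = 0: L_y + 4397.98 − 950 − 862.7·3.4 − 3700 = 0 → L_y = 3185 N.
ΣF_x = 0: no horizontal applied forces, so L_x = 0.

L_x = 0, L_y = 3185 N, R_y = 4398 N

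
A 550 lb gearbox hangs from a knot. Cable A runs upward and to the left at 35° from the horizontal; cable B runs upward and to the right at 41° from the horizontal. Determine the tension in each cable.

T_A = 427.8 lb, T_B = 464.3 lb

ΣF_x = 0: −T_A·cos35° + T_B·cos41° = 0 → T_B = 1.08539·T_A.
ΣF_y = 0: T_A·sin35° + T_B·sin41° = 550.
Substitute: T_A·(0.573576 + 1.08539·0.656059) = 550 → T_A = 427.797 ≈ 427.8 lb.
Then T_B = 1.08539 × 427.797 = 464.3 lb.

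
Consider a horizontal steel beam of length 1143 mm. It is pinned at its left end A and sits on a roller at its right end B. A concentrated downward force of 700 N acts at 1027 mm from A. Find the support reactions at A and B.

Taking moments about A: B_y·1143 − 700·1027 = 0 → B_y = 718900/1143 = 628.959 ≈ 629.0 N.
ΣF_y = 0: A_y + 628.959 − 700 = 0 → A_y = 71.04 N.
ΣF_x = 0: no horizontal applied forces, so A_x = 0.

A_x = 0, A_y = 71.04 N, B_y = 629.0 N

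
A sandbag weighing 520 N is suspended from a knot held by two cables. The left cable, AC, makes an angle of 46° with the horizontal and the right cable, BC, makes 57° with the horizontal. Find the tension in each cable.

ΣF_x = 0: −T_AC·cos46° + T_BC·cos57° = 0 → T_BC = 1.27545·T_AC.
ΣF_y = 0: T_AC·sin46° + T_BC·sin57° = 520.
Substitute: T_AC·(0.71934 + 1.27545·0.838671) = 520 → T_AC = 290.661 ≈ 290.7 N.
Then T_BC = 1.27545 × 290.661 = 370.7 N.

T_AC = 290.7 N, T_BC = 370.7 N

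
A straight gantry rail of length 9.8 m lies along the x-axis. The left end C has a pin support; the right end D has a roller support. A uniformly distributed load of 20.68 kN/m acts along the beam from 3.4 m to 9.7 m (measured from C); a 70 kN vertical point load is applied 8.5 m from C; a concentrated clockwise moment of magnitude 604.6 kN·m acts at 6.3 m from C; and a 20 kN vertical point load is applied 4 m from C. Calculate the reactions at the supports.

Resultant of the distributed load: 20.68 × 6.3 = 130.284 kN at 6.55 m from C.
Moments about C: D_y·9.8 − (20.68·6.3)·6.55 − 70·8.5 − 604.6 − 20·4 = 0 → D_y = 2132.9602/9.8 = 217.649 ≈ 217.6 kN.
ΣF_y = 0: C_y + 217.649 − 20.68·6.3 − 70 − 20 = 0 → C_y = 2.635 kN.
ΣF_x = 0: no horizontal applied forces, so C_x = 0.

C_x = 0, C_y = 2.635 kN, D_y = 217.6 kN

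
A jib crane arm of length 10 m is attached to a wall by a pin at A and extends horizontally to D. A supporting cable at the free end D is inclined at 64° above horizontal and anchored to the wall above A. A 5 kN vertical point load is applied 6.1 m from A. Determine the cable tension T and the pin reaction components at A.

T = 3.393 kN, A_x = 1.488 kN, A_y = 1.950 kN

ΣM about A: T·sin64°·10 − 5·6.1 = 0 → T = 30.5/(10·0.898794) = 3.39344 ≈ 3.393 kN.
ΣF_x = 0: A_x − T·cos64° = 0 → A_x = 3.39344 × 0.438371 = 1.488 kN.
ΣF_y = 0: A_y + T·sin64° − 5 = 0 → A_y = 5 − 3.39344 × 0.898794 = 1.950 kN.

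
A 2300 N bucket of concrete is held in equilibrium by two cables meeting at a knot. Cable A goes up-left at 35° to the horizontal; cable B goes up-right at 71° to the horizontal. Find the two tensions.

ΣF_x = 0: −T_A·cos35° + T_B·cos71° = 0 → T_B = 2.51607·T_A.
ΣF_y = 0: T_A·sin35° + T_B·sin71° = 2300.
Substitute: T_A·(0.573576 + 2.51607·0.945519) = 2300 → T_A = 778.983 ≈ 779.0 N.
Then T_B = 2.51607 × 778.983 = 1960 N.

T_A = 779.0 N, T_B = 1960 N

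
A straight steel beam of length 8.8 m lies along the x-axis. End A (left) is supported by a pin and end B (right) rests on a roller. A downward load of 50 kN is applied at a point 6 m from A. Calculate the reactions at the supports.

Taking moments about A: B_y·8.8 − 50·6 = 0 → B_y = 300/8.8 = 34.0909 ≈ 34.09 kN.
ΣF_y = 0: A_y + 34.0909 − 50 = 0 → A_y = 15.91 kN.
ΣF_x = 0: no horizontal applied forces, so A_x = 0.

A_x = 0, A_y = 15.91 kN, B_y = 34.09 kN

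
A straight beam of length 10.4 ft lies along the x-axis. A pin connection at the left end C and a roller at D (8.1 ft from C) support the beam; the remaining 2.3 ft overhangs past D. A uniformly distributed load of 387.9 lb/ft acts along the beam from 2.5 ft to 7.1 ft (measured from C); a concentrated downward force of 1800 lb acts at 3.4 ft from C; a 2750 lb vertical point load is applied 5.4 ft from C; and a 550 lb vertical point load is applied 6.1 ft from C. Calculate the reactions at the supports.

C_x = 0, C_y = 2824 lb, D_y = 4060 lb

Resultant of the distributed load: 387.9 × 4.6 = 1784.34 lb at 4.8 ft from C.
Taking moments about C: D_y·8.1 − (387.9·4.6)·4.8 − 1800·3.4 − 2750·5.4 − 550·6.1 = 0 → D_y = 32889.832/8.1 = 4060.47 ≈ 4060 lb.
ΣF_y = 0: C_y + 4060.47 − 387.9·4.6 − 1800 − 2750 − 550 = 0 → C_y = 2824 lb.
ΣF_x = 0: no horizontal applied forces, so C_x = 0.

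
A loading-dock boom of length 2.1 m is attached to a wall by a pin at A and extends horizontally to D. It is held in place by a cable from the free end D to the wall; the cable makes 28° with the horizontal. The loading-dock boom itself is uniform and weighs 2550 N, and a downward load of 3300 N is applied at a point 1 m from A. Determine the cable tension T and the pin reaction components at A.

ΣM about A: T·sin28°·2.1 − 2550·1.05 − 3300·1 = 0 → T = 5977.5/(2.1·0.469472) = 6063.04 ≈ 6063 N.
ΣF_x = 0: A_x − T·cos28° = 0 → A_x = 6063.04 × 0.882948 = 5353 N.
ΣF_y = 0: A_y + T·sin28° − 2550 − 3300 = 0 → A_y = 5850 − 6063.04 × 0.469472 = 3004 N.

T = 6063 N, A_x = 5353 N, A_y = 3004 N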